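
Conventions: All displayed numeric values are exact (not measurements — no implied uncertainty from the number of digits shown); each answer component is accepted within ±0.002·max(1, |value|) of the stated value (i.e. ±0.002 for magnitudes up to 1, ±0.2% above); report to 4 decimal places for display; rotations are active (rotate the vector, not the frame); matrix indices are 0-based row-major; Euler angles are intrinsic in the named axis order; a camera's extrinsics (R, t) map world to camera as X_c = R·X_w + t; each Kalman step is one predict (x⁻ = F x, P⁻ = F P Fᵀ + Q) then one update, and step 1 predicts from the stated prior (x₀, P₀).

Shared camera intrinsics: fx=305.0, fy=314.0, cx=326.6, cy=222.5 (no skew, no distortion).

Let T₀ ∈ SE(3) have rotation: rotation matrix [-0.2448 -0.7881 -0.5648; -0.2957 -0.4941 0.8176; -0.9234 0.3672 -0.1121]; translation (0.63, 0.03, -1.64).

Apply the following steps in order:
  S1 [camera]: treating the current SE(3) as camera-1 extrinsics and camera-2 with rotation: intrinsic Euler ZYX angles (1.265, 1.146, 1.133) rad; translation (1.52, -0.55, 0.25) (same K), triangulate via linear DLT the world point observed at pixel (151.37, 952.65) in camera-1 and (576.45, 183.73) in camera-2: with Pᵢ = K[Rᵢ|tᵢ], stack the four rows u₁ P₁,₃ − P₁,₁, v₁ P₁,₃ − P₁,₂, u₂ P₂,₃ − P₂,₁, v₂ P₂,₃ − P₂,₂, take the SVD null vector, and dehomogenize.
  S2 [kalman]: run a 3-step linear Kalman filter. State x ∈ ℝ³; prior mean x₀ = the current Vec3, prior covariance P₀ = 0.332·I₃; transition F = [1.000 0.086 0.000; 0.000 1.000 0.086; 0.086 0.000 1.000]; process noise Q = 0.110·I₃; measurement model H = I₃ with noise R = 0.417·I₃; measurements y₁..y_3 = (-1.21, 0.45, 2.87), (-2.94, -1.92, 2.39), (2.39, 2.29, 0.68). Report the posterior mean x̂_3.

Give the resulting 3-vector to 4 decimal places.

result = (-0.2523, 0.9223, 1.4494)

after S1 (triangulate): (-1.9286, 0.9843, 0.9774)
after S2 (kf_track): (-0.2523, 0.9223, 1.4494)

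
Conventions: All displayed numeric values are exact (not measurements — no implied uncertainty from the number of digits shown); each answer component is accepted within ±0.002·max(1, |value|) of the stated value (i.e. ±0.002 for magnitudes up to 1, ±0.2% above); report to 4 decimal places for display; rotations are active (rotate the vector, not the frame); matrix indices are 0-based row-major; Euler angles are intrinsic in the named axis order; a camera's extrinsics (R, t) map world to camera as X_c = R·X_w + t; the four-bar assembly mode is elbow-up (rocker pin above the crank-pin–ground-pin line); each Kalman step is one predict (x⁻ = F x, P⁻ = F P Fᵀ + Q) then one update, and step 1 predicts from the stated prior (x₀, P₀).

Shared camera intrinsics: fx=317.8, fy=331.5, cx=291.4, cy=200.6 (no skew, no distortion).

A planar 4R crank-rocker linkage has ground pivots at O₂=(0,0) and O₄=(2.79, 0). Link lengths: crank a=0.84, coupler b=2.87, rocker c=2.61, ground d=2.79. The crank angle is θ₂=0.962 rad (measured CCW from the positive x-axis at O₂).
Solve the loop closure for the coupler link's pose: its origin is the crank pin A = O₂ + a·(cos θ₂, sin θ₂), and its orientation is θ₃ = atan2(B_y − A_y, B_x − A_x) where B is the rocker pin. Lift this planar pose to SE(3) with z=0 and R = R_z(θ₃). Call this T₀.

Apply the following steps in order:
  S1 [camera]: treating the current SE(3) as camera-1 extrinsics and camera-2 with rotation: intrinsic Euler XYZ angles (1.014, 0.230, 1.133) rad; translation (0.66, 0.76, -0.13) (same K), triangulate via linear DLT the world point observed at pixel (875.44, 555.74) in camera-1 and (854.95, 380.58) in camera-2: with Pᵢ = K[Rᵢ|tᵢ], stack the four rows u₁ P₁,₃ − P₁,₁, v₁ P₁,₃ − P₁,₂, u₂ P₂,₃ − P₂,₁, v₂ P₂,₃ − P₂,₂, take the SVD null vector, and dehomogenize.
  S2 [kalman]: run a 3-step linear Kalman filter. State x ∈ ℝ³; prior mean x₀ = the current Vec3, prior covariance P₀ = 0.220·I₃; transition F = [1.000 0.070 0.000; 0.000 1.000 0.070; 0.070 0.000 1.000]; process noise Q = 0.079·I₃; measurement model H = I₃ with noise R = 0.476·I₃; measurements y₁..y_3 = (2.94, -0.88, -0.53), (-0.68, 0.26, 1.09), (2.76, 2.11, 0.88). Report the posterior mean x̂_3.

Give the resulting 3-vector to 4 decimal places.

result = (1.6506, 0.5500, 0.9525)

source (fourbar_fk): coupler pose = R=[0.7448 -0.6673 0.0000; 0.6673 0.7448 0.0000; 0.0000 0.0000 1.0000], t=(0.4804, 0.6891, 0.0000)
after S1 (triangulate): (1.4831, -0.6658, 1.1042)
after S2 (kf_track): (1.6506, 0.5500, 0.9525)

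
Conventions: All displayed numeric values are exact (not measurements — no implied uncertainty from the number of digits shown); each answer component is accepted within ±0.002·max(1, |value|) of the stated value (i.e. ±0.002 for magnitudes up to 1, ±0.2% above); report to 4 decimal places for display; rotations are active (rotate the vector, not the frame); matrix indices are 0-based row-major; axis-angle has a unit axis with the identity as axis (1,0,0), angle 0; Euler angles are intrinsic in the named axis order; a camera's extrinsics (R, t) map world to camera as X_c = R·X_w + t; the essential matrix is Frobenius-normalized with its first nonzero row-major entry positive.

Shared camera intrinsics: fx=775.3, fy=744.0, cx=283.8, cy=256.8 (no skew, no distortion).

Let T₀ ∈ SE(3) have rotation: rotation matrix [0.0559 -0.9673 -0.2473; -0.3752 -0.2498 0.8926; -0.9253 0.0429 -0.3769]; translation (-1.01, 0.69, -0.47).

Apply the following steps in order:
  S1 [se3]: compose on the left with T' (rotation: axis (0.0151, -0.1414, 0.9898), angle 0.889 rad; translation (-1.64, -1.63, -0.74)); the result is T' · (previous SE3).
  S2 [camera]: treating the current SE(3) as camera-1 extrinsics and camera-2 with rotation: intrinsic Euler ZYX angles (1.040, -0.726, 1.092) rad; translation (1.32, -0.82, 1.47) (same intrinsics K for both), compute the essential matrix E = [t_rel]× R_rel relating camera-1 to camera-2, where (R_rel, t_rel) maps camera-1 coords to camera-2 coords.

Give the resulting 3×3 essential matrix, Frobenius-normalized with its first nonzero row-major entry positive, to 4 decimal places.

after S1 (compose_se3): R=[0.4203 -0.4220 -0.8033; -0.1376 -0.9047 0.4032; -0.8969 -0.0590 -0.4383], t=(-2.7584, -1.9356, -1.3506)
after S2 (essential): [0.2600 -0.2207 -0.3383; 0.1578 -0.0114 0.6127; 0.5100 -0.3260 0.0491]

matrix = [0.2600 -0.2207 -0.3383; 0.1578 -0.0114 0.6127; 0.5100 -0.3260 0.0491]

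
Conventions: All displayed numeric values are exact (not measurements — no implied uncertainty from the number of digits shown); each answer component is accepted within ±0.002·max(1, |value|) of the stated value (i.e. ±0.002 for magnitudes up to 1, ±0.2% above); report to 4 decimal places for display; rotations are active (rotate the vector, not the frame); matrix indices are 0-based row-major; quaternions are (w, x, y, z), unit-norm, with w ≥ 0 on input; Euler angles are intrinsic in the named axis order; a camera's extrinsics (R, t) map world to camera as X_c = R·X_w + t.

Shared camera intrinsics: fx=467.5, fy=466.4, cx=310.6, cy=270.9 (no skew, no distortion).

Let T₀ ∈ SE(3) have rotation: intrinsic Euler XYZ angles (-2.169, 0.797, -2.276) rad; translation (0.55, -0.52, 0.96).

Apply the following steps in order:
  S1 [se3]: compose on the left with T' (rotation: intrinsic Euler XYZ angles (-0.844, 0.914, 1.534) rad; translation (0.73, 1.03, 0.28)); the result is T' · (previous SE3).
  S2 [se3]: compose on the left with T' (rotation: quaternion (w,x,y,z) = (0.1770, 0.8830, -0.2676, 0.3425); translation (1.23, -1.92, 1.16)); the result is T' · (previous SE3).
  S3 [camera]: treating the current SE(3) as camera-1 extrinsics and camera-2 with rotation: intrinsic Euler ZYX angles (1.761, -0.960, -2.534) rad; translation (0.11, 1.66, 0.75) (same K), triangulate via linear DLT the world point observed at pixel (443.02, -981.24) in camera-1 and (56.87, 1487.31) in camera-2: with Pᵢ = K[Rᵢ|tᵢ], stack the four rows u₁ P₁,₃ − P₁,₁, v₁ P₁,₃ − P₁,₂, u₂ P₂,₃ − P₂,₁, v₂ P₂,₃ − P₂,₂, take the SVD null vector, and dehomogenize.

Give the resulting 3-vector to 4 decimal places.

after S1 (compose_se3): R=[-0.2140 0.7310 -0.6480; 0.3771 0.6738 0.6355; 0.9011 -0.1083 -0.4199], t=(1.8199, 1.5010, -0.0111)
after S2 (compose_se3): R=[0.1026 -0.0006 -0.9947; -0.6711 -0.7381 -0.0687; -0.7342 0.6746 -0.0762], t=(1.4652, -3.7459, 2.6351)
after S3 (triangulate): (1.2233, 0.1883, 1.0919)

result = (1.2233, 0.1883, 1.0919)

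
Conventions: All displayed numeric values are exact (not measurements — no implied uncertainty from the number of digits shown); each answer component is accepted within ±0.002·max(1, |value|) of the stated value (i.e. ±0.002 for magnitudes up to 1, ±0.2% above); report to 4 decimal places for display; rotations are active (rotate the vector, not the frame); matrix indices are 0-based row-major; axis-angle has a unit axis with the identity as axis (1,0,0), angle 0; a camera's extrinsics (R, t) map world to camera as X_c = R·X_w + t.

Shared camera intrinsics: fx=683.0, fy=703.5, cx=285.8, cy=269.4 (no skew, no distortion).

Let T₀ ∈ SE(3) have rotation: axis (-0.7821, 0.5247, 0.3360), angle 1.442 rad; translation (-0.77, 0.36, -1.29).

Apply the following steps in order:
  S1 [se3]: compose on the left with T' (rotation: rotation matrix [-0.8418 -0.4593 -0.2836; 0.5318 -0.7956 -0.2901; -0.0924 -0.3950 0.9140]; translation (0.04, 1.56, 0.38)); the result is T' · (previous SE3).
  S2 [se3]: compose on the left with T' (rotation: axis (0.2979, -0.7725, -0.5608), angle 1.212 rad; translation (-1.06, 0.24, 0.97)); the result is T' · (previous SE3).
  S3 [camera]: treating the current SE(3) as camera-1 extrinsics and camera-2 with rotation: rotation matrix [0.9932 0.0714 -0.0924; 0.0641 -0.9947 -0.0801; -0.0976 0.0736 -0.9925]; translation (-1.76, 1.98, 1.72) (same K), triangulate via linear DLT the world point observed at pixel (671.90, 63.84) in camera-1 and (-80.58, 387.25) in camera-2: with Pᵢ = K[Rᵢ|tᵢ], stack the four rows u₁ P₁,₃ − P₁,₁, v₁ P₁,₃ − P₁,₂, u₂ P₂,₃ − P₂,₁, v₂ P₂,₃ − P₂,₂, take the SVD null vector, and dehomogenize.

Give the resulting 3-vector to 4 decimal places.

result = (-0.4712, 1.4896, -1.7853)

after S1 (compose_se3): R=[-0.3332 0.5888 -0.7364; 0.5887 -0.4802 -0.6503; -0.7365 -0.6502 -0.1866], t=(0.8887, 1.2383, -0.8701)
after S2 (compose_se3): R=[0.6975 0.6010 -0.3901; 0.6578 -0.7530 0.0161; -0.2841 -0.2679 -0.9206], t=(0.4922, 0.5531, 1.7268)
after S3 (triangulate): (-0.4712, 1.4896, -1.7853)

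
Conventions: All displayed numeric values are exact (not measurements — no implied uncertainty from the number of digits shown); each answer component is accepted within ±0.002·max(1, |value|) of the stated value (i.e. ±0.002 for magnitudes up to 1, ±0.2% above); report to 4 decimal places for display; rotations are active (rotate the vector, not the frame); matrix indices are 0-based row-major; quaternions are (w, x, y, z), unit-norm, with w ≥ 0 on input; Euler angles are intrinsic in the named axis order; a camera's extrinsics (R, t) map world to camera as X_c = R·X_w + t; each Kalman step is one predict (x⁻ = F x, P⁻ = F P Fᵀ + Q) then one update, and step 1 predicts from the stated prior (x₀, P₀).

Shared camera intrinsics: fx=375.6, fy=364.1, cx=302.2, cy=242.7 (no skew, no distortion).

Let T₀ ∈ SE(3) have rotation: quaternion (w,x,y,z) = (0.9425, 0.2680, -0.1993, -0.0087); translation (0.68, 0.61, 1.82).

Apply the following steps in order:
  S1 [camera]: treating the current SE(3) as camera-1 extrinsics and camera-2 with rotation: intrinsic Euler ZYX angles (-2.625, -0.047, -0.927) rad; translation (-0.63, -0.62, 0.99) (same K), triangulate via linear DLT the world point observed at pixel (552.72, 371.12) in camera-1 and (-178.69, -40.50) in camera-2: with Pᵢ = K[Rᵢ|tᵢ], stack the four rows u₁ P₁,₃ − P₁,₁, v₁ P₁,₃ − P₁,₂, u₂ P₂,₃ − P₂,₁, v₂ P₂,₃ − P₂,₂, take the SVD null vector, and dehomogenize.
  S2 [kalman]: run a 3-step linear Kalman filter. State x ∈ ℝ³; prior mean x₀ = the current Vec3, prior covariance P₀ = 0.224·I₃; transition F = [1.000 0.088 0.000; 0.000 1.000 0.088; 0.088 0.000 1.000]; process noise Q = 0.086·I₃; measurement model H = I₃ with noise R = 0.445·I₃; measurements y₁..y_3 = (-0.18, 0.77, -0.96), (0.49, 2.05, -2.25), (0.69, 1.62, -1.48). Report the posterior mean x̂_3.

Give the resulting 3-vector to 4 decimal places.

result = (0.5217, 1.0889, -1.2002)

after S1 (triangulate): (0.4867, -0.0216, -0.2194)
after S2 (kf_track): (0.5217, 1.0889, -1.2002)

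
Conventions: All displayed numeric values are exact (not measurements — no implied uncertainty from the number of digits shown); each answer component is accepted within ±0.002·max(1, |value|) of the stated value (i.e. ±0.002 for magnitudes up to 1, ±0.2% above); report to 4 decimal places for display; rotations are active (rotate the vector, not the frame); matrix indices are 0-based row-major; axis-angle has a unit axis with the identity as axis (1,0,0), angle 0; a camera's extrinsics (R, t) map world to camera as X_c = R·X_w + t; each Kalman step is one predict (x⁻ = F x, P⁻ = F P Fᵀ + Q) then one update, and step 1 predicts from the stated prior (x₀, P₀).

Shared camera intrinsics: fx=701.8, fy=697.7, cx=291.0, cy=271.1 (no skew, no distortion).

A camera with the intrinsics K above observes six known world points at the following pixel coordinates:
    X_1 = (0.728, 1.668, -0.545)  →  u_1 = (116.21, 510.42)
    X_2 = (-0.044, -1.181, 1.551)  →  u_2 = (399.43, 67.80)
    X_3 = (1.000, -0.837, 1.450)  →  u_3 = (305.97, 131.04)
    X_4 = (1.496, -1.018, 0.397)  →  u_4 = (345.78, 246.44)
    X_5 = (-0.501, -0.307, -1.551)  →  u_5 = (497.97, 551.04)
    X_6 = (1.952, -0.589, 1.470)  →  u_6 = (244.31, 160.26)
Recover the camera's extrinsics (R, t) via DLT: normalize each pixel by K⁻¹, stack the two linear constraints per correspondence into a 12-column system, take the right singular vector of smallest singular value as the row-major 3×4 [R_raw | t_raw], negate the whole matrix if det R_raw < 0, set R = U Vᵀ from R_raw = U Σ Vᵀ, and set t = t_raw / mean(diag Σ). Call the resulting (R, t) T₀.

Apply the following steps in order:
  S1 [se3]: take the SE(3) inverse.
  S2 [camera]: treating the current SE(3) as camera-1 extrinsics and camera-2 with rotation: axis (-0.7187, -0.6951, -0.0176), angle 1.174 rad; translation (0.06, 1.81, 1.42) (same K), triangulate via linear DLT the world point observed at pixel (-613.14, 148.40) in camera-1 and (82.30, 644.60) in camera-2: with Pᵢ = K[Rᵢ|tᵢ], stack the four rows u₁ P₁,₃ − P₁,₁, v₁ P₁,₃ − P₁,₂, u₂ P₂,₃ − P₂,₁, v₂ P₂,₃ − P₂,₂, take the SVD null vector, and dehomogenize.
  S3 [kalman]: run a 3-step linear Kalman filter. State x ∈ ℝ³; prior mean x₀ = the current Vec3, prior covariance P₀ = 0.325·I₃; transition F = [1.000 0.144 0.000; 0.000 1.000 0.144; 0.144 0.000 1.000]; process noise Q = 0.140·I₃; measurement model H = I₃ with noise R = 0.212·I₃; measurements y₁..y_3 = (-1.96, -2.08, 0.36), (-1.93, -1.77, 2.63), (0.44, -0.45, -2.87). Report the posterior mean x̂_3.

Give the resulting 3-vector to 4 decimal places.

source (pnp_recover): camera pose = R=[-0.3501 -0.8600 -0.3711; 0.0357 0.3837 -0.9228; 0.9360 -0.3364 -0.1036], t=(0.2900, 0.4800, 4.6308)
after S1 (invert_se3): R=[-0.3501 0.0357 0.9360; -0.8600 0.3837 -0.3364; -0.3711 -0.9228 -0.1036], t=(-4.2501, 1.6229, 1.0304)
after S2 (triangulate): (0.8008, -1.8091, 1.8689)
after S3 (kf_track): (-0.6984, -0.9704, -0.8393)

result = (-0.6984, -0.9704, -0.8393)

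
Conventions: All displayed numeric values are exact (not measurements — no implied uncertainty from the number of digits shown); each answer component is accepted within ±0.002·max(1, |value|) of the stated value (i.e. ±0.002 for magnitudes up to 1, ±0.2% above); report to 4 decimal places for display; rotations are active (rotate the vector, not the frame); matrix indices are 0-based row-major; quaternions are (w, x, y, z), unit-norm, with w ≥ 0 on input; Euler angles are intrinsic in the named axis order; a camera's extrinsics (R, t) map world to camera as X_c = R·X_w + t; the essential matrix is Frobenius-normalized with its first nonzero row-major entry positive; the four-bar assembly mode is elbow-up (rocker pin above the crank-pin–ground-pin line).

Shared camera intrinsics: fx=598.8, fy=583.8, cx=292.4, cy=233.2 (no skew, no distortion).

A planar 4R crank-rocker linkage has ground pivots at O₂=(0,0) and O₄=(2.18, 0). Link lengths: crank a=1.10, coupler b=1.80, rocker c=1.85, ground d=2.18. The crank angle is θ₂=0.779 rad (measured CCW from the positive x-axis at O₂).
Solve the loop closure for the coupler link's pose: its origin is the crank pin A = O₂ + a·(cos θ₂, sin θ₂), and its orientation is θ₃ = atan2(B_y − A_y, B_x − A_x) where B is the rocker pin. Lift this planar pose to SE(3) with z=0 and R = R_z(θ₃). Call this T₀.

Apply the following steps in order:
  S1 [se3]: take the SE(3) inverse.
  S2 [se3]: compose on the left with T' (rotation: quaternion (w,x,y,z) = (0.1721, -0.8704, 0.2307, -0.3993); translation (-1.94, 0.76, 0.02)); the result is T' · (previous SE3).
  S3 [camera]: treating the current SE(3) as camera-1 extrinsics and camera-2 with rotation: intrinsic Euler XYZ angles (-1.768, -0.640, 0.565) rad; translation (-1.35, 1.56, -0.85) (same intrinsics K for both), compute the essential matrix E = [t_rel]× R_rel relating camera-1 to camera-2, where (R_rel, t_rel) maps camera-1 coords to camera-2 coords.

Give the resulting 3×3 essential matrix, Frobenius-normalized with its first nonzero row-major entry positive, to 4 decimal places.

matrix = [0.1922 0.5871 -0.2382; -0.0969 -0.0438 -0.5849; -0.1570 -0.3008 -0.3051]

source (fourbar_fk): coupler pose = R=[0.8014 -0.5981 0.0000; 0.5981 0.8014 0.0000; 0.0000 0.0000 1.0000], t=(0.7828, 0.7728, 0.0000)
after S1 (invert_se3): R=[0.8014 0.5981 0.0000; -0.5981 0.8014 0.0000; 0.0000 0.0000 1.0000], t=(-1.0896, -0.1511, 0.0000)
after S2 (compose_se3): R=[0.6185 0.1320 0.7746; 0.0670 -0.9911 0.1154; 0.7829 -0.0195 -0.6218], t=(-2.5262, 1.4735, -0.5778)
after S3 (essential): [0.1922 0.5871 -0.2382; -0.0969 -0.0438 -0.5849; -0.1570 -0.3008 -0.3051]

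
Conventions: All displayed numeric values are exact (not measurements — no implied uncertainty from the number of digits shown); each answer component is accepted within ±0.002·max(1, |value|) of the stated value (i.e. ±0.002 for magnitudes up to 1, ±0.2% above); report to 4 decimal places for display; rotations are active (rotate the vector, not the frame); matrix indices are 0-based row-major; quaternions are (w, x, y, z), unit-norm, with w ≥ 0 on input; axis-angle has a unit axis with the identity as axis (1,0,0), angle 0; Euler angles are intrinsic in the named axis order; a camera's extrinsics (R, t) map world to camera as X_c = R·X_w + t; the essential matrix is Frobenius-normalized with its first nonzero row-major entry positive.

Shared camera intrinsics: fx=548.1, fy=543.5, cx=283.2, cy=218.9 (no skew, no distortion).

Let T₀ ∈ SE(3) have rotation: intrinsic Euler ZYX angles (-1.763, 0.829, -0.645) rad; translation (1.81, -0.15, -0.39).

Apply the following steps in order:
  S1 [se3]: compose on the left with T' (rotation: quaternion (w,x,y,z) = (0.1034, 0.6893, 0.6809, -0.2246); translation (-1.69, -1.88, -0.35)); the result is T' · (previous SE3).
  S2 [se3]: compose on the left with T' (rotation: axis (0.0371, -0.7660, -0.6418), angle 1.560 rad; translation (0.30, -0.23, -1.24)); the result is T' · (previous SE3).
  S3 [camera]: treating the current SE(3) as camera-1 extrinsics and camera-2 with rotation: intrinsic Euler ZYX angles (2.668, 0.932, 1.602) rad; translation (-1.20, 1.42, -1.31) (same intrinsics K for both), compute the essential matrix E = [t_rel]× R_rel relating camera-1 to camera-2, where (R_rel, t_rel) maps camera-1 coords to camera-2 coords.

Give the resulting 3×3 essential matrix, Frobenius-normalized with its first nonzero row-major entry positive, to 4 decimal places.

after S1 (compose_se3): R=[-0.5253 0.3223 -0.7875; 0.2495 0.9432 0.2196; 0.8136 -0.0811 -0.5758], t=(-1.8231, -0.0823, -0.7986)
after S2 (compose_se3): R=[-0.4956 0.6467 0.5798; 0.8648 0.3052 0.3987; 0.0809 0.6990 -0.7105], t=(0.8579, 0.5838, -2.9705)
after S3 (essential): [0.0038 -0.1300 0.0722; -0.5241 0.3049 -0.3507; 0.4263 0.5343 -0.1414]

matrix = [0.0038 -0.1300 0.0722; -0.5241 0.3049 -0.3507; 0.4263 0.5343 -0.1414]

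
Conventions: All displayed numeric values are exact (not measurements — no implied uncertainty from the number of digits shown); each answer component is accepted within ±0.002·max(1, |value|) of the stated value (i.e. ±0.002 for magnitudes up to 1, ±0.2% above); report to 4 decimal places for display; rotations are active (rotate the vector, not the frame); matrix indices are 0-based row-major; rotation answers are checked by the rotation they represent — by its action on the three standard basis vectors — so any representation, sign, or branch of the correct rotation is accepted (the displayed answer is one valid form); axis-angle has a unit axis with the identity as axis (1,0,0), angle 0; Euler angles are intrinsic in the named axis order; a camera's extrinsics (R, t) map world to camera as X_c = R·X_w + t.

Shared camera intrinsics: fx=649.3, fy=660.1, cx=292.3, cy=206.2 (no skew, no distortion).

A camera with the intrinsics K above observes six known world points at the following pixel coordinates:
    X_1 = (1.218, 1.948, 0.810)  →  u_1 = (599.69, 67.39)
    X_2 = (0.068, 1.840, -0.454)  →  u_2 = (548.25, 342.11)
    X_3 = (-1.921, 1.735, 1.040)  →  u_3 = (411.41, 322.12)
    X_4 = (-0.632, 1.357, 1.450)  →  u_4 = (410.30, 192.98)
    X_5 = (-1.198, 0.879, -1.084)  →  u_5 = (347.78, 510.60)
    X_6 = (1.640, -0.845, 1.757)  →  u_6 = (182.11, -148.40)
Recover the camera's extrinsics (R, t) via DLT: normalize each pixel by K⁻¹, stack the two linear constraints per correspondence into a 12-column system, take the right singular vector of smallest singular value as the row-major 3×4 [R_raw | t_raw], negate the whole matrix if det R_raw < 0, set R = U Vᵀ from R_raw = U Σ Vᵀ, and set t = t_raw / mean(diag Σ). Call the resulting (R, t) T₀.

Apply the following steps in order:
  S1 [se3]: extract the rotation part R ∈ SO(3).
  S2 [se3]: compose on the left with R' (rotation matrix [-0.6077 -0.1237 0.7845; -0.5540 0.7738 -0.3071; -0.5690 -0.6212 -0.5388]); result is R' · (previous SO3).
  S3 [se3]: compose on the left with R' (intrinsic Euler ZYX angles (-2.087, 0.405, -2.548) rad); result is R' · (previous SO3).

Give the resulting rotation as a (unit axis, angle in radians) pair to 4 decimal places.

rotation (axis_angle) = ((0.9841, 0.1625, 0.0718), 1.4379)

source (pnp_recover): camera pose = R=[0.1751 0.9836 0.0427; -0.6926 0.1539 -0.7047; -0.6998 0.0938 0.7082], t=(-0.2400, 0.2601, 4.1598)
after S1 (rot_of_se3): [0.1751 0.9836 0.0427; -0.6926 0.1539 -0.7047; -0.6998 0.0938 0.7082]
after S2 (compose_so3): [-0.5697 -0.5432 0.6168; -0.4180 -0.4547 -0.7865; 0.7076 -0.7058 0.0319]
after S3 (compose_so3): [0.9726 0.0676 0.2223; 0.2099 0.1554 -0.9653; -0.0998 0.9855 0.1370]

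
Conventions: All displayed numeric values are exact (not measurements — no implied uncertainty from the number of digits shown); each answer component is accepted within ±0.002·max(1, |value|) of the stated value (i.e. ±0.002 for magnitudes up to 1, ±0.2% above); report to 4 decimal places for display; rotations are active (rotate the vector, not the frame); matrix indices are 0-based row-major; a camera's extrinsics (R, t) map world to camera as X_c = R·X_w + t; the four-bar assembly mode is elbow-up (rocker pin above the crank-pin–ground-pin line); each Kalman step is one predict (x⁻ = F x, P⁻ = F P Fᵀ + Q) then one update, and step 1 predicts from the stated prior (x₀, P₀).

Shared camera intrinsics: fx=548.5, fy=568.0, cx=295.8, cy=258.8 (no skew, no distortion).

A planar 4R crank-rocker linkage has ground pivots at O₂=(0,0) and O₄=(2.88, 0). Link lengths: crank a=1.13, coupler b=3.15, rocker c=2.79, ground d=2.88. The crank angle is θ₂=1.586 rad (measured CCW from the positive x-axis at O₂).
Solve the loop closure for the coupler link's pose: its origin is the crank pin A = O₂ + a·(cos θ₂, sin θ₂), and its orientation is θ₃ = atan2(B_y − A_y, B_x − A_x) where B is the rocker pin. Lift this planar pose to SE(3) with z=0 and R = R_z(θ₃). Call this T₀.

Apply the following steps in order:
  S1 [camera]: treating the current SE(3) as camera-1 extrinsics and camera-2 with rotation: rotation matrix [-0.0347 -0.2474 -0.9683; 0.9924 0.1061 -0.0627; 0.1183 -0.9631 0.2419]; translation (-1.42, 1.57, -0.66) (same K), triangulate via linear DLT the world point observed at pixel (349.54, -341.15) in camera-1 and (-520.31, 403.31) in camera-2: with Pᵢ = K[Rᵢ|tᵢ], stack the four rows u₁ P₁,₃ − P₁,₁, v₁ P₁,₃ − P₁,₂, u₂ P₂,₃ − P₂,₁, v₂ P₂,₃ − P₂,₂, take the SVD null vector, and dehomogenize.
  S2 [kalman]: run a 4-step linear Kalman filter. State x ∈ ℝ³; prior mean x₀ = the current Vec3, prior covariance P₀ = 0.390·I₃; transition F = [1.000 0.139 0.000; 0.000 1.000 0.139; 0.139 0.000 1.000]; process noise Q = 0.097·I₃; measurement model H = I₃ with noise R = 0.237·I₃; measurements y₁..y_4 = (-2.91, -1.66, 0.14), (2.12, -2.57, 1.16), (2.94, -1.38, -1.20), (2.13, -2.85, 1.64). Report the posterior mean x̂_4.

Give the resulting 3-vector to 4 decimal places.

result = (1.5167, -2.1354, 0.7922)

source (fourbar_fk): coupler pose = R=[0.8515 -0.5244 0.0000; 0.5244 0.8515 0.0000; 0.0000 0.0000 1.0000], t=(-0.0172, 1.1299, 0.0000)
after S1 (triangulate): (-1.0122, -1.8488, 0.9232)
after S2 (kf_track): (1.5167, -2.1354, 0.7922)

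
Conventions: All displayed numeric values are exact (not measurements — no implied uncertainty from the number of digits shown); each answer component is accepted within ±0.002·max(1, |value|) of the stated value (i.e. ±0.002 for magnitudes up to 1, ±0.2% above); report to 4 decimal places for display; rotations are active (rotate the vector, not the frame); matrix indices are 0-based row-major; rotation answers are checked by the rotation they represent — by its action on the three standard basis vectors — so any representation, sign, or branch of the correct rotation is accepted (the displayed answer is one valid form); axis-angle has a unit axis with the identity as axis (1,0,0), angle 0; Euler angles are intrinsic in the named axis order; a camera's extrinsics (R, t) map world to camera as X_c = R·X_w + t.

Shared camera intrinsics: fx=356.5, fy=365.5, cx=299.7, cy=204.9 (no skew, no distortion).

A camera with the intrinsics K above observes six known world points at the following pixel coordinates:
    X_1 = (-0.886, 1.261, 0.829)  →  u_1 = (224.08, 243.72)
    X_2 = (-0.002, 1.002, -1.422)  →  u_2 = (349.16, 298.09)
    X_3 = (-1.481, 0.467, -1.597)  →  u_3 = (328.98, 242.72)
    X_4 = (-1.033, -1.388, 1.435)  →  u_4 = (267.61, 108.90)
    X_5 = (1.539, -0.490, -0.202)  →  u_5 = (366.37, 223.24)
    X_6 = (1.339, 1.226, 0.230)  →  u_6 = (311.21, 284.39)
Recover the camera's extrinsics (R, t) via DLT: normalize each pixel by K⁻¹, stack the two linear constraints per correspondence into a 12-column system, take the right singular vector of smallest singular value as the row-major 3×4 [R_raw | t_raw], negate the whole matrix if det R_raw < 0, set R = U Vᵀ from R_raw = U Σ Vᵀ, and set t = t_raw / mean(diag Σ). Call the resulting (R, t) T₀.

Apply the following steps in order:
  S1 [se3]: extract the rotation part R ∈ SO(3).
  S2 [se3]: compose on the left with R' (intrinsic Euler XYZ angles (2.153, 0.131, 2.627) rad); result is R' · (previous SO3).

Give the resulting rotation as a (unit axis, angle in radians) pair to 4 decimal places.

rotation (axis_angle) = ((-0.2373, 0.8833, -0.4043), 2.2735)

source (pnp_recover): camera pose = R=[0.5368 -0.4699 -0.7008; 0.3859 0.8753 -0.2913; 0.7503 -0.1140 0.6512], t=(0.2700, 0.1700, 6.7705)
after S1 (rot_of_se3): [0.5368 -0.4699 -0.7008; 0.3859 0.8753 -0.2913; 0.7503 -0.1140 0.6512]
after S2 (compose_so3): [-0.5535 -0.0365 0.8320; -0.6536 0.6382 -0.4068; -0.5161 -0.7690 -0.3772]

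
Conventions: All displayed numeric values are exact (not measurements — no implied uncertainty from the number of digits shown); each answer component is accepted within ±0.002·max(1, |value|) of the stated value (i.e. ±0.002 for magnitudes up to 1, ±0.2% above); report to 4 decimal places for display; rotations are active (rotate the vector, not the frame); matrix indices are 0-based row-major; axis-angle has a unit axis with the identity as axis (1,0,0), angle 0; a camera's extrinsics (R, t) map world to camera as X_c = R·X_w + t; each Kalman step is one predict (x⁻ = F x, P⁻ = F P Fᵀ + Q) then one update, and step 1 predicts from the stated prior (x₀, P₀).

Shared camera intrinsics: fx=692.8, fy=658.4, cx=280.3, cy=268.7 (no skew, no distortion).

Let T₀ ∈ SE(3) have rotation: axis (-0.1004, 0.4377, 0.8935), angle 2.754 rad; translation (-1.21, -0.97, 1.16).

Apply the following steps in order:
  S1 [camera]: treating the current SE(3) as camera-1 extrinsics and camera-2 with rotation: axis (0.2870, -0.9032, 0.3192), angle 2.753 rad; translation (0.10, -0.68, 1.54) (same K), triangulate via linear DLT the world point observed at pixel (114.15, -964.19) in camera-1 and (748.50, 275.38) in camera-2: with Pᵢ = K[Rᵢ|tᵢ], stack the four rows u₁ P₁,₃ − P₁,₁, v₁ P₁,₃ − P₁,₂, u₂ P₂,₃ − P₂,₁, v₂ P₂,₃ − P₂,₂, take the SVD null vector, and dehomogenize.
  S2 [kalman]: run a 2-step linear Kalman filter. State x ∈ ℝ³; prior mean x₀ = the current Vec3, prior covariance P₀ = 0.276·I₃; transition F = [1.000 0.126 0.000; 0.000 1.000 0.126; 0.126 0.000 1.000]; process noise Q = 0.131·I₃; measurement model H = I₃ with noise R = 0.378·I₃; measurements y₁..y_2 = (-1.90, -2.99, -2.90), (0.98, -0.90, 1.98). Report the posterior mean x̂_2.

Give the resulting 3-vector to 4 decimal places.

result = (-0.3749, -1.3315, -0.1499)

after S1 (triangulate): (-0.9849, -0.2366, -0.7186)
after S2 (kf_track): (-0.3749, -1.3315, -0.1499)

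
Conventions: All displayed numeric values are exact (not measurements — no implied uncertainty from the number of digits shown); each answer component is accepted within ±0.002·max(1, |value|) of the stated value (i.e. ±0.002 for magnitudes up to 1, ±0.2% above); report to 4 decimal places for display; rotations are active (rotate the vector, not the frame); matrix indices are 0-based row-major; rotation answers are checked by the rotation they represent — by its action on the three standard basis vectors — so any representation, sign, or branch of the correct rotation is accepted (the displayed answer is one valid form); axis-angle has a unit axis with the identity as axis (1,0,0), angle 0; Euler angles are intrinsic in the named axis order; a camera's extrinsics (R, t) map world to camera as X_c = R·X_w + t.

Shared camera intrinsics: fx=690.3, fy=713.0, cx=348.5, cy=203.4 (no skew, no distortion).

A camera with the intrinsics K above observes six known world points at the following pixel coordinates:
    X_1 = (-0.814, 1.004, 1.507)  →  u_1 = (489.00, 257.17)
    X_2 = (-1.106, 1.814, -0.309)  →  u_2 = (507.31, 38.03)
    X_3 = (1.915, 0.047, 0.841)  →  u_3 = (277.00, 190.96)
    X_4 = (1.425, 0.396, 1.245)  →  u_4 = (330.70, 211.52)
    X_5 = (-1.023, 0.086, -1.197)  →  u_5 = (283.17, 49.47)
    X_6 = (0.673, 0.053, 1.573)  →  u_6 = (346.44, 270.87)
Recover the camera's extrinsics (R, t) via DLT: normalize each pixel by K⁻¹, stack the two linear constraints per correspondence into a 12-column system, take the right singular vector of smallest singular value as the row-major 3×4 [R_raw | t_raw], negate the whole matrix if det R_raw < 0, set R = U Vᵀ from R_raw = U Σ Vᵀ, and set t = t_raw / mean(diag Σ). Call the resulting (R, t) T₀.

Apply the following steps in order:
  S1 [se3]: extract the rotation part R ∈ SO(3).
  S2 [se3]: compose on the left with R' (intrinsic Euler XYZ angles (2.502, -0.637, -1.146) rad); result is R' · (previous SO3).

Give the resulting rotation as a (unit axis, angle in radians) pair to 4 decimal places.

source (pnp_recover): camera pose = R=[-0.4260 0.7941 0.4336; -0.2389 -0.5610 0.7926; 0.8726 0.2341 0.4287], t=(-0.4602, -0.3303, 6.4025)
after S1 (rot_of_se3): [-0.4260 0.7941 0.4336; -0.2389 -0.5610 0.7926; 0.8726 0.2341 0.4287]
after S2 (compose_so3): [-0.8351 -0.2870 0.4692; -0.5115 0.7189 -0.4706; -0.2023 -0.6331 -0.7472]

rotation (axis_angle) = ((-0.2236, 0.9244, -0.3090), 2.7699)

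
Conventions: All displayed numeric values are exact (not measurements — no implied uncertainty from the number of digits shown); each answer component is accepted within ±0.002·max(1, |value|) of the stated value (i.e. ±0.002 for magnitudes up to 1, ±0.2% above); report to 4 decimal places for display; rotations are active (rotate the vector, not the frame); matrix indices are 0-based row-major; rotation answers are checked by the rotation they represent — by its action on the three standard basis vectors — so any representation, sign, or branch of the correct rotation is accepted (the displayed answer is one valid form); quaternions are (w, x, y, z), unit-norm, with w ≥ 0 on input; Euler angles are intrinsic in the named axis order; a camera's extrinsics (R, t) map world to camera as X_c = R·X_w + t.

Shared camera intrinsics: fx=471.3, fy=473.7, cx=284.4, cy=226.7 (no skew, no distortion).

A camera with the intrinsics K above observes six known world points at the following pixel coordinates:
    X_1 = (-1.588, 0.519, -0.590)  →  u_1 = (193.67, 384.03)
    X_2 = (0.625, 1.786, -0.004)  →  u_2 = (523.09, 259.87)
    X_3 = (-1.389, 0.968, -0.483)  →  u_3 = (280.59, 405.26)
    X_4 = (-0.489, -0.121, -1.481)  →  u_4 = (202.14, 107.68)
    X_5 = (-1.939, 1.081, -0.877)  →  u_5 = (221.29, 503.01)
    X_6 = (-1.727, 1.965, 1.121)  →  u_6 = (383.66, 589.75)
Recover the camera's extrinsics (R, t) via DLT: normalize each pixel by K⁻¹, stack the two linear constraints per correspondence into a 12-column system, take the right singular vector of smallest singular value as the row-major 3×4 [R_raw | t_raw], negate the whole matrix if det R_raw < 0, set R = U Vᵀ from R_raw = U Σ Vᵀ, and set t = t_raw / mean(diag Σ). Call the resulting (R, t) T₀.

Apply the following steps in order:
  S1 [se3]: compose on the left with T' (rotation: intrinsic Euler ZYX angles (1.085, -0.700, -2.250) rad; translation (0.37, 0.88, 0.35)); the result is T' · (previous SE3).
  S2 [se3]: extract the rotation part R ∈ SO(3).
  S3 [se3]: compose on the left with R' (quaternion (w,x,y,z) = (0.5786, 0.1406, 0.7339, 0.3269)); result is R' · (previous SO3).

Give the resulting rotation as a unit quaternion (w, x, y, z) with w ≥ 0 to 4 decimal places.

rotation (quat) = (0.8564, -0.2427, -0.4529, 0.0501)

source (pnp_recover): camera pose = R=[0.5732 0.8161 0.0731; -0.6840 0.4275 0.5910; 0.4511 -0.3888 0.8033], t=(0.0200, -0.0798, 4.0399)
after S1 (compose_se3): R=[-0.5605 0.8230 0.0918; 0.6105 0.3357 0.7174; 0.5596 0.4581 -0.6906], t=(-1.7022, 3.7949, -1.5306)
after S2 (rot_of_se3): [-0.5605 0.8230 0.0918; 0.6105 0.3357 0.7174; 0.5596 0.4581 -0.6906]
after S3 (compose_so3): [0.5848 0.1340 -0.8000; 0.3056 0.8772 0.3704; 0.7514 -0.4611 0.4720]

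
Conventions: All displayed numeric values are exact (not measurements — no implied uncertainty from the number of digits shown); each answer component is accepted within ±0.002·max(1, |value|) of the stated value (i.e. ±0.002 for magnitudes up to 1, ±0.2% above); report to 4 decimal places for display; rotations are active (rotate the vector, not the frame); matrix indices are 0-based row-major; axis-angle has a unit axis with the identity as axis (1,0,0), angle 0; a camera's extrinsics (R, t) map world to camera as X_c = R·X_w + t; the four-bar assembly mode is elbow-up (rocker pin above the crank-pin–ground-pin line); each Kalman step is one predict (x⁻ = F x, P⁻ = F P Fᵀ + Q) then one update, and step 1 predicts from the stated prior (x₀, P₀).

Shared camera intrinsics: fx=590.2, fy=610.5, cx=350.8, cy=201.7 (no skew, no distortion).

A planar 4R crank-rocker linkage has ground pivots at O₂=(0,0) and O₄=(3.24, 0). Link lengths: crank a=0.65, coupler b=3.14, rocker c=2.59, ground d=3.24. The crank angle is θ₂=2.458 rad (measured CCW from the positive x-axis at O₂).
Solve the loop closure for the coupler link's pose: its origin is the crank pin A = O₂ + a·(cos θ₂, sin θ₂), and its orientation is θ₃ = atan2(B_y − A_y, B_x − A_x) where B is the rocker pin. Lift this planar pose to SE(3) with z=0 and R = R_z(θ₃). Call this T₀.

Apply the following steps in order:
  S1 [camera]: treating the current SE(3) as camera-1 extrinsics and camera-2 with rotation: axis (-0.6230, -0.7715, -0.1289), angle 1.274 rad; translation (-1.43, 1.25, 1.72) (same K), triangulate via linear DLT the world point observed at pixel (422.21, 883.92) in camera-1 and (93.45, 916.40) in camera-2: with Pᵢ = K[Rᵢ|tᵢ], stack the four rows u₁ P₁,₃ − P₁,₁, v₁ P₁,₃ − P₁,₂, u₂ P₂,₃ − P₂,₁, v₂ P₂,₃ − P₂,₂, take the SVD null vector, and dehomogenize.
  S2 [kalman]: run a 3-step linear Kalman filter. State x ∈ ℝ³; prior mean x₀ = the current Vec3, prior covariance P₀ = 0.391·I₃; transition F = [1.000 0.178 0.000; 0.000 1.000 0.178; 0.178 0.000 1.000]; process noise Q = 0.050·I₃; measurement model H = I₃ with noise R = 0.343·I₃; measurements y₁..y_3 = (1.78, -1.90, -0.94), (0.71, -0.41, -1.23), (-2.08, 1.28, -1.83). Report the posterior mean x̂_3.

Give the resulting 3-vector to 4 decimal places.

source (fourbar_fk): coupler pose = R=[0.8028 -0.5963 0.0000; 0.5963 0.8028 0.0000; 0.0000 0.0000 1.0000], t=(-0.5040, 0.4105, 0.0000)
after S1 (triangulate): (1.6796, 1.0121, 1.9907)
after S2 (kf_track): (-0.1351, -0.1622, -0.7087)

result = (-0.1351, -0.1622, -0.7087)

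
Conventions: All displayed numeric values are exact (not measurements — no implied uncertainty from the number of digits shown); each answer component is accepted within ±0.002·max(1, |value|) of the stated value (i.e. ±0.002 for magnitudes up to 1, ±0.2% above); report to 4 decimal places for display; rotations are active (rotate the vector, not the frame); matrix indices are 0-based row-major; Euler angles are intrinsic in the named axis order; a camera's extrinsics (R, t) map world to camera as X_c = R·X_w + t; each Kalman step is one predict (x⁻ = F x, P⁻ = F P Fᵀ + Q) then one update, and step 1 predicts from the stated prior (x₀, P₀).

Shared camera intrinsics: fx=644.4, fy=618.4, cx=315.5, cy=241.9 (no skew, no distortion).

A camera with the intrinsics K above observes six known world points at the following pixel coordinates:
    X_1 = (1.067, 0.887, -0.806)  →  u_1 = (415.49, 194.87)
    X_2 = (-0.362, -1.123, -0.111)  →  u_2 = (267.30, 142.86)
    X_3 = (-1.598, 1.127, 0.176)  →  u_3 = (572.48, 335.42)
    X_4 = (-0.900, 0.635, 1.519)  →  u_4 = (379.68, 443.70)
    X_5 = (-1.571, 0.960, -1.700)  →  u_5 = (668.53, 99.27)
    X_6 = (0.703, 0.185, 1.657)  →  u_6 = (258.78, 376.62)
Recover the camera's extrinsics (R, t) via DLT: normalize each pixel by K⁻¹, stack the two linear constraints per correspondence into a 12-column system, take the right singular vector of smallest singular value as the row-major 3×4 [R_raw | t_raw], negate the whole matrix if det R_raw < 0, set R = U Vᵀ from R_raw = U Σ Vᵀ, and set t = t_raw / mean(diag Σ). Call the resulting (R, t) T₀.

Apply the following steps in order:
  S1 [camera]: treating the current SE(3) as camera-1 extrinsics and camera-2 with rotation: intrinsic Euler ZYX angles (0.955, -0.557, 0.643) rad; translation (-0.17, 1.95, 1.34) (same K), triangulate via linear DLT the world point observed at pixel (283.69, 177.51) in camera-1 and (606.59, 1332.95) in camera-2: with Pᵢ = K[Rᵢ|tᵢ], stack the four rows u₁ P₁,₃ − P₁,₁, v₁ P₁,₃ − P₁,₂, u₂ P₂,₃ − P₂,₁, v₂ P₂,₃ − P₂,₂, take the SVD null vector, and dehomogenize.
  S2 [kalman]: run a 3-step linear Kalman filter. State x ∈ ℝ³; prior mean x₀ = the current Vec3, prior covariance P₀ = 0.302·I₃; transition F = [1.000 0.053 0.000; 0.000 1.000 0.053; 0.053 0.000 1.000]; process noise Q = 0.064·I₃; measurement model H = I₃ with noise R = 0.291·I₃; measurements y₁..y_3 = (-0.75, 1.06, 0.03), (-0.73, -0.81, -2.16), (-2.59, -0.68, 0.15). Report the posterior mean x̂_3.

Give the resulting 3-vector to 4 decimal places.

source (pnp_recover): camera pose = R=[-0.3601 0.8026 -0.4755; -0.0818 0.4805 0.8731; 0.9293 0.3533 -0.1074], t=(0.3600, -0.1600, 5.5103)
after S1 (triangulate): (1.7606, -0.2925, -0.3350)
after S2 (kf_track): (-1.1078, -0.4130, -0.5983)

result = (-1.1078, -0.4130, -0.5983)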